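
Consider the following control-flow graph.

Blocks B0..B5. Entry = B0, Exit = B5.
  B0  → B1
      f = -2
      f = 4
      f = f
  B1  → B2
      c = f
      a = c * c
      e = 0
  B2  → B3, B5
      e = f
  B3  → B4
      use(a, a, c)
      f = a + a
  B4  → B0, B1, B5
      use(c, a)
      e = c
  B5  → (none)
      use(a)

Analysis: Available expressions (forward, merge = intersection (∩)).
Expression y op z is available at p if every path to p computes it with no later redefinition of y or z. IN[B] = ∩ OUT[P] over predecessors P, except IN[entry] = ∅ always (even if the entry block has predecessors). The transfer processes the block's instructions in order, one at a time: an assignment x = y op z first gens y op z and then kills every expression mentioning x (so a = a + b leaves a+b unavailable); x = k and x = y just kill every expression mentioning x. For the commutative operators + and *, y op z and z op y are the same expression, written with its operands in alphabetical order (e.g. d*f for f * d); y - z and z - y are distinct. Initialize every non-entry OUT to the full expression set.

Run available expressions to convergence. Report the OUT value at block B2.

Answer: {c*c}

Working:
Converged values:
  B0:   IN={}   OUT={}
  B1:   IN={}   OUT={c*c}
  B2:   IN={c*c}   OUT={c*c}
  B3:   IN={c*c}   OUT={a+a, c*c}
  B4:   IN={a+a, c*c}   OUT={a+a, c*c}
  B5:   IN={c*c}   OUT={c*c}

Merge at B2: IN[B2] = OUT[B1] = {c*c}
Applying B2's transfer function to that IN value gives OUT[B2] (row B2 above).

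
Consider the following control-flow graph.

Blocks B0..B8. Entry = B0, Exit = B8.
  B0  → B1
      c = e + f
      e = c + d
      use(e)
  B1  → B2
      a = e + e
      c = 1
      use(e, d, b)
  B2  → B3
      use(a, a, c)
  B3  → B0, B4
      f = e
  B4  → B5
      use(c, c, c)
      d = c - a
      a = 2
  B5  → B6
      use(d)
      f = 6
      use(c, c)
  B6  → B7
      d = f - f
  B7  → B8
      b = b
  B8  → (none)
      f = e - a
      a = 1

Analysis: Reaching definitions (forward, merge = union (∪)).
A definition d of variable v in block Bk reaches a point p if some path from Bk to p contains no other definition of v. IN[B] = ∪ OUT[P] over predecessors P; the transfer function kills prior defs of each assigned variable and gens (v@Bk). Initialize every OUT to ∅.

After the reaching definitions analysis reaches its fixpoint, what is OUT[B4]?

Converged values:
  B0:  IN={a@B1, c@B1, e@B0, f@B3}  OUT={a@B1, c@B0, e@B0, f@B3}
  B1:  IN={a@B1, c@B0, e@B0, f@B3}  OUT={a@B1, c@B1, e@B0, f@B3}
  B2:  IN={a@B1, c@B1, e@B0, f@B3}  OUT={a@B1, c@B1, e@B0, f@B3}
  B3:  IN={a@B1, c@B1, e@B0, f@B3}  OUT={a@B1, c@B1, e@B0, f@B3}
  B4:  IN={a@B1, c@B1, e@B0, f@B3}  OUT={a@B4, c@B1, d@B4, e@B0, f@B3}
  B5:  IN={a@B4, c@B1, d@B4, e@B0, f@B3}  OUT={a@B4, c@B1, d@B4, e@B0, f@B5}
  B6:  IN={a@B4, c@B1, d@B4, e@B0, f@B5}  OUT={a@B4, c@B1, d@B6, e@B0, f@B5}
  B7:  IN={a@B4, c@B1, d@B6, e@B0, f@B5}  OUT={a@B4, b@B7, c@B1, d@B6, e@B0, f@B5}
  B8:  IN={a@B4, b@B7, c@B1, d@B6, e@B0, f@B5}  OUT={a@B8, b@B7, c@B1, d@B6, e@B0, f@B8}

Merge at B4: IN[B4] = OUT[B3] = {a@B1, c@B1, e@B0, f@B3}
Applying B4's transfer function to that IN value gives OUT[B4] (row B4 above).

Answer: {a@B4, c@B1, d@B4, e@B0, f@B3}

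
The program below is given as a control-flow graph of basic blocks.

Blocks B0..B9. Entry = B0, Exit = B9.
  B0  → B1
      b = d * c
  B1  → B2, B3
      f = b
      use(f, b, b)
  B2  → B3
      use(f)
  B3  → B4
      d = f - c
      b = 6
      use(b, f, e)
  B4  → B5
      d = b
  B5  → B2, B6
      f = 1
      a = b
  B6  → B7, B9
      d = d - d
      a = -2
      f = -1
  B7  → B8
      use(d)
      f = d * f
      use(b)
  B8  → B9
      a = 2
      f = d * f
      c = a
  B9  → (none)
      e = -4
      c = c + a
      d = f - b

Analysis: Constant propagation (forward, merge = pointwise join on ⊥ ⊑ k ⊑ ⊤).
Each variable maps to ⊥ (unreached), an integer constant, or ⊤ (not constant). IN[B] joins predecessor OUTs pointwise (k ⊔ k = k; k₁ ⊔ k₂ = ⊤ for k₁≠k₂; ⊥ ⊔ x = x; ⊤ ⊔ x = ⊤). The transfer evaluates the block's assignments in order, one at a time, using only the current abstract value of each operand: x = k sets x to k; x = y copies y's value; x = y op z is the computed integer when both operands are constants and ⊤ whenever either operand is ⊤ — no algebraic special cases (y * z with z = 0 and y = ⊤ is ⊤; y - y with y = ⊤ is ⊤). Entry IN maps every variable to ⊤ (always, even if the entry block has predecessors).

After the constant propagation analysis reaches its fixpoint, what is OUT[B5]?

Answer: {a: 6, b: 6, c: ⊤, d: 6, e: ⊤, f: 1}

Derivation:
Per-block solution:
  B0:  IN=(all ⊤)  OUT=(all ⊤)
  B1:  IN=(all ⊤)  OUT=(all ⊤)
  B2:  IN=(all ⊤)  OUT=(all ⊤)
  B3:  IN=(all ⊤)  OUT={b:6; rest ⊤}
  B4:  IN={b:6; rest ⊤}  OUT={b:6, d:6; rest ⊤}
  B5:  IN={b:6, d:6; rest ⊤}  OUT={a:6, b:6, d:6, f:1; rest ⊤}
  B6:  IN={a:6, b:6, d:6, f:1; rest ⊤}  OUT={a:-2, b:6, d:0, f:-1; rest ⊤}
  B7:  IN={a:-2, b:6, d:0, f:-1; rest ⊤}  OUT={a:-2, b:6, d:0, f:0; rest ⊤}
  B8:  IN={a:-2, b:6, d:0, f:0; rest ⊤}  OUT={a:2, b:6, c:2, d:0, f:0; rest ⊤}
  B9:  IN={b:6, d:0; rest ⊤}  OUT={b:6, e:-4; rest ⊤}

Merge at B5: IN[B5] = OUT[B4] = {a: ⊤, b: 6, c: ⊤, d: 6, e: ⊤, f: ⊤}
Applying B5's transfer function to that IN value gives OUT[B5] (row B5 above).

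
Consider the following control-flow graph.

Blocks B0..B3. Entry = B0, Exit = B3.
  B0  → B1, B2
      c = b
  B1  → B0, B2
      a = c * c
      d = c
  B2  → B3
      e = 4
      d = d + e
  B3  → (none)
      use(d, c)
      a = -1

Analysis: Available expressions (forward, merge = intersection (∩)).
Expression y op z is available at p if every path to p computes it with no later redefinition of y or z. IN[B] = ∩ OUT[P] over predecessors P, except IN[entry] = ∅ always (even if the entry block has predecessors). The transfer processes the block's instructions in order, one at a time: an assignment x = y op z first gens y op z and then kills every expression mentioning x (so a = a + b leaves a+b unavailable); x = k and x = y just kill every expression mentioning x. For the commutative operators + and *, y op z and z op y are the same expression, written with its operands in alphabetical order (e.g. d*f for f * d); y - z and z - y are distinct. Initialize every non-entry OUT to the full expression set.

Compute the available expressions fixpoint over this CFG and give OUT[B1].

Fixpoint table:
  B0:   IN={}   OUT={}
  B1:   IN={}   OUT={c*c}
  B2:   IN={}   OUT={}
  B3:   IN={}   OUT={}

Merge at B1: IN[B1] = OUT[B0] = {}
Applying B1's transfer function to that IN value gives OUT[B1] (row B1 above).

Answer: {c*c}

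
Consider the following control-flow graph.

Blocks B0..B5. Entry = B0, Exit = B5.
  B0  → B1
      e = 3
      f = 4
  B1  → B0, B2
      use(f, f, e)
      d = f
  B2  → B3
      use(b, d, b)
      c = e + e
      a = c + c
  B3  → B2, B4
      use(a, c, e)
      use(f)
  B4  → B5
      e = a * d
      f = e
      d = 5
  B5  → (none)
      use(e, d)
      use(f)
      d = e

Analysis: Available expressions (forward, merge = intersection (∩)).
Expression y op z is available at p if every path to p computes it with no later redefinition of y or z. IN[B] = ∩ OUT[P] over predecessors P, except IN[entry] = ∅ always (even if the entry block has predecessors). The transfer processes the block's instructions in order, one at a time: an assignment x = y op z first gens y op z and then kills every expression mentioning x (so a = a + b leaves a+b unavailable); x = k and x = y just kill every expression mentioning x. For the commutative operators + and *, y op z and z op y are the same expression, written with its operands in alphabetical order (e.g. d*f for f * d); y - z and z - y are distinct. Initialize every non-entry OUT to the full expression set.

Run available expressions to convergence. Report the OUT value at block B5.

Answer: {c+c}

Working:
Per-block solution:
  B0:  IN={}  OUT={}
  B1:  IN={}  OUT={}
  B2:  IN={}  OUT={c+c, e+e}
  B3:  IN={c+c, e+e}  OUT={c+c, e+e}
  B4:  IN={c+c, e+e}  OUT={c+c}
  B5:  IN={c+c}  OUT={c+c}

Merge at B5: IN[B5] = OUT[B4] = {c+c}
Applying B5's transfer function to that IN value gives OUT[B5] (row B5 above).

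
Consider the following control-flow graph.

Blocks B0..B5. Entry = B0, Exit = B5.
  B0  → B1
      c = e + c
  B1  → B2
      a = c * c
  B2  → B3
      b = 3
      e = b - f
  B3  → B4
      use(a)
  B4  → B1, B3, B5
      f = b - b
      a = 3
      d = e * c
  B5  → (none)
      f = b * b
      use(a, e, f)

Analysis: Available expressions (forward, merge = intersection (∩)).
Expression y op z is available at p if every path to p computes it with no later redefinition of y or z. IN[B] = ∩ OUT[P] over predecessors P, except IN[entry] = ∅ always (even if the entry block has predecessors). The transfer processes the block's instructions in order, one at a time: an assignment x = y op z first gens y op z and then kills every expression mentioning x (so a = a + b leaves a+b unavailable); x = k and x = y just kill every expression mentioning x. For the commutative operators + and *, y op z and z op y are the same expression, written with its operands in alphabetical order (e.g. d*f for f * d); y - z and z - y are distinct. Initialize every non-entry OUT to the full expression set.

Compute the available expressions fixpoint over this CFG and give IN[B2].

Fixpoint table:
  B0:   IN={}   OUT={}
  B1:   IN={}   OUT={c*c}
  B2:   IN={c*c}   OUT={b-f, c*c}
  B3:   IN={c*c}   OUT={c*c}
  B4:   IN={c*c}   OUT={b-b, c*c, c*e}
  B5:   IN={b-b, c*c, c*e}   OUT={b*b, b-b, c*c, c*e}

Merge at B2: IN[B2] = OUT[B1] = {c*c}

Answer: {c*c}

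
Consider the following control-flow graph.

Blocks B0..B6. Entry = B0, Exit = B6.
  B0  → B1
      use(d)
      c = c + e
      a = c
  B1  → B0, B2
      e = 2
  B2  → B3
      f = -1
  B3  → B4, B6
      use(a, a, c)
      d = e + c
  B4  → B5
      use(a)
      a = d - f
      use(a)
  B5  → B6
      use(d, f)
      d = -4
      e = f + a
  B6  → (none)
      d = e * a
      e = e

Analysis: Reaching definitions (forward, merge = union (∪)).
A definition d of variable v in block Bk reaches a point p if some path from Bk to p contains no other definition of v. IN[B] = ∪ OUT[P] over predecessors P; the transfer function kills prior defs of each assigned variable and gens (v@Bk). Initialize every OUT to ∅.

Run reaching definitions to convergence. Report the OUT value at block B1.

Per-block solution:
  B0:  IN={a@B0, c@B0, e@B1}  OUT={a@B0, c@B0, e@B1}
  B1:  IN={a@B0, c@B0, e@B1}  OUT={a@B0, c@B0, e@B1}
  B2:  IN={a@B0, c@B0, e@B1}  OUT={a@B0, c@B0, e@B1, f@B2}
  B3:  IN={a@B0, c@B0, e@B1, f@B2}  OUT={a@B0, c@B0, d@B3, e@B1, f@B2}
  B4:  IN={a@B0, c@B0, d@B3, e@B1, f@B2}  OUT={a@B4, c@B0, d@B3, e@B1, f@B2}
  B5:  IN={a@B4, c@B0, d@B3, e@B1, f@B2}  OUT={a@B4, c@B0, d@B5, e@B5, f@B2}
  B6:  IN={a@B0, a@B4, c@B0, d@B3, d@B5, e@B1, e@B5, f@B2}  OUT={a@B0, a@B4, c@B0, d@B6, e@B6, f@B2}

Merge at B1: IN[B1] = OUT[B0] = {a@B0, c@B0, e@B1}
Applying B1's transfer function to that IN value gives OUT[B1] (row B1 above).

Answer: {a@B0, c@B0, e@B1}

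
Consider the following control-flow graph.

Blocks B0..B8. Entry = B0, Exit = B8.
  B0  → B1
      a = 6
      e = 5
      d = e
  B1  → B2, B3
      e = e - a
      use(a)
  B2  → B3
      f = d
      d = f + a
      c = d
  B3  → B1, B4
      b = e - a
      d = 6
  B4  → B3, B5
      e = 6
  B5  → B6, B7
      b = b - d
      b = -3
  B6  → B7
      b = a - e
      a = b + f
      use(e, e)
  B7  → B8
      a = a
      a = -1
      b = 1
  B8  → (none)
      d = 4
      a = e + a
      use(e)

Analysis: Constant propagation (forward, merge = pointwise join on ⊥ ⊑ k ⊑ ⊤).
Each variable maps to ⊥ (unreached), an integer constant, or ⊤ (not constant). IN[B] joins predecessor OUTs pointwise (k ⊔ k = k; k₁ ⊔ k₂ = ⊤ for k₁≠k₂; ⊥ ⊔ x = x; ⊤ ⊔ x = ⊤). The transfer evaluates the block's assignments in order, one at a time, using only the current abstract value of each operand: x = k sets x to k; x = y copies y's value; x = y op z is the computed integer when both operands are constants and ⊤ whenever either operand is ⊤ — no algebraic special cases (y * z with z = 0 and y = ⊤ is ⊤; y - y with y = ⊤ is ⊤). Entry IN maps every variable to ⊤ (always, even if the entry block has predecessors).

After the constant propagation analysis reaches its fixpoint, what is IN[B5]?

Converged values:
  B0: | IN=(all ⊤) | OUT={a:6, d:5, e:5; rest ⊤}
  B1: | IN={a:6; rest ⊤} | OUT={a:6; rest ⊤}
  B2: | IN={a:6; rest ⊤} | OUT={a:6; rest ⊤}
  B3: | IN={a:6; rest ⊤} | OUT={a:6, d:6; rest ⊤}
  B4: | IN={a:6, d:6; rest ⊤} | OUT={a:6, d:6, e:6; rest ⊤}
  B5: | IN={a:6, d:6, e:6; rest ⊤} | OUT={a:6, b:-3, d:6, e:6; rest ⊤}
  B6: | IN={a:6, b:-3, d:6, e:6; rest ⊤} | OUT={b:0, d:6, e:6; rest ⊤}
  B7: | IN={d:6, e:6; rest ⊤} | OUT={a:-1, b:1, d:6, e:6; rest ⊤}
  B8: | IN={a:-1, b:1, d:6, e:6; rest ⊤} | OUT={a:5, b:1, d:4, e:6; rest ⊤}

Merge at B5: IN[B5] = OUT[B4] = {a: 6, b: ⊤, c: ⊤, d: 6, e: 6, f: ⊤}

Answer: {a: 6, b: ⊤, c: ⊤, d: 6, e: 6, f: ⊤}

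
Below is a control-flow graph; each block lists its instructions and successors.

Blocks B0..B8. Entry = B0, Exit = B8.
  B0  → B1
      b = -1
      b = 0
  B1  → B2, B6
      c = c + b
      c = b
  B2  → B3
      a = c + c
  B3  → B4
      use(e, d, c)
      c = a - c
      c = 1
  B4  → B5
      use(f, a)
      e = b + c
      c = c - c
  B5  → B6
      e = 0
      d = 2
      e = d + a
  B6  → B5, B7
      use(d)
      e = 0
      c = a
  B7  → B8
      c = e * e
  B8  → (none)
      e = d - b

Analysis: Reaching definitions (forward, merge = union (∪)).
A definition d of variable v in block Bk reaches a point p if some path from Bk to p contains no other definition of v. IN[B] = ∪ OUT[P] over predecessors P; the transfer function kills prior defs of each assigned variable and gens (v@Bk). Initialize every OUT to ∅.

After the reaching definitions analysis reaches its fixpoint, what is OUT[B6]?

Converged values:
  B0:   IN={}   OUT={b@B0}
  B1:   IN={b@B0}   OUT={b@B0, c@B1}
  B2:   IN={b@B0, c@B1}   OUT={a@B2, b@B0, c@B1}
  B3:   IN={a@B2, b@B0, c@B1}   OUT={a@B2, b@B0, c@B3}
  B4:   IN={a@B2, b@B0, c@B3}   OUT={a@B2, b@B0, c@B4, e@B4}
  B5:   IN={a@B2, b@B0, c@B4, c@B6, d@B5, e@B4, e@B6}   OUT={a@B2, b@B0, c@B4, c@B6, d@B5, e@B5}
  B6:   IN={a@B2, b@B0, c@B1, c@B4, c@B6, d@B5, e@B5}   OUT={a@B2, b@B0, c@B6, d@B5, e@B6}
  B7:   IN={a@B2, b@B0, c@B6, d@B5, e@B6}   OUT={a@B2, b@B0, c@B7, d@B5, e@B6}
  B8:   IN={a@B2, b@B0, c@B7, d@B5, e@B6}   OUT={a@B2, b@B0, c@B7, d@B5, e@B8}

Merge at B6: IN[B6] = OUT[B1] ⊔ OUT[B5] = {a@B2, b@B0, c@B1, c@B4, c@B6, d@B5, e@B5}
Applying B6's transfer function to that IN value gives OUT[B6] (row B6 above).

Answer: {a@B2, b@B0, c@B6, d@B5, e@B6}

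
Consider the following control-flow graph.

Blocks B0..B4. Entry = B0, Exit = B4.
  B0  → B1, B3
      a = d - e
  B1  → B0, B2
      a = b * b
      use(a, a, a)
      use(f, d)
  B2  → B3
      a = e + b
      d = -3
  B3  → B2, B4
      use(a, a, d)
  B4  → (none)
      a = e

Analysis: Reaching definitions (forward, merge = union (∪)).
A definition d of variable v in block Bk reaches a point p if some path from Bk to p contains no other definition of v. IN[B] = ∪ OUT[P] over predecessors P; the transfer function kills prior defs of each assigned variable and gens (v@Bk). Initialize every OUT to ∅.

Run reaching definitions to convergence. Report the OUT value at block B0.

Per-block solution:
  B0:  IN={a@B1}  OUT={a@B0}
  B1:  IN={a@B0}  OUT={a@B1}
  B2:  IN={a@B0, a@B1, a@B2, d@B2}  OUT={a@B2, d@B2}
  B3:  IN={a@B0, a@B2, d@B2}  OUT={a@B0, a@B2, d@B2}
  B4:  IN={a@B0, a@B2, d@B2}  OUT={a@B4, d@B2}

Merge at B0 (entry node, so the boundary value {} is joined with the incoming edge(s)): IN[B0] = {} ⊔ OUT[B1] = {a@B1}
Applying B0's transfer function to that IN value gives OUT[B0] (row B0 above).

Answer: {a@B0}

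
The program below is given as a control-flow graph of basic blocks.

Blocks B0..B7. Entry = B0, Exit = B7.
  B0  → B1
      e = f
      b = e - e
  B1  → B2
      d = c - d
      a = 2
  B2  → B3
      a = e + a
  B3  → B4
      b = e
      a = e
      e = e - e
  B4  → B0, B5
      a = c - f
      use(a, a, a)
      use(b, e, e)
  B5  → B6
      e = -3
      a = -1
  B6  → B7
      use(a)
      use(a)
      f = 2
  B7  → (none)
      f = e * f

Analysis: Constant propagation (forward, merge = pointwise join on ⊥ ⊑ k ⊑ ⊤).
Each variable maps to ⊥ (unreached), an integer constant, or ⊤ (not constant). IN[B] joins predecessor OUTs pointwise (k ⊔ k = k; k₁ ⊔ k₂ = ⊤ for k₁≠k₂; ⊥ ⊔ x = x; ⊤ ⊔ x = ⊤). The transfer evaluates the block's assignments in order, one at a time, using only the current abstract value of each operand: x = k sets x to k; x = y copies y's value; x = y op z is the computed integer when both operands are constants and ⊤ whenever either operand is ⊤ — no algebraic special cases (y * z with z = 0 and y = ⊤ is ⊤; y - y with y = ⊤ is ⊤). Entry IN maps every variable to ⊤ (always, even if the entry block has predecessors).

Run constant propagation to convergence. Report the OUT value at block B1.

Answer: {a: 2, b: ⊤, c: ⊤, d: ⊤, e: ⊤, f: ⊤}

Working:
Fixpoint table:
  B0: | IN=(all ⊤) | OUT=(all ⊤)
  B1: | IN=(all ⊤) | OUT={a:2; rest ⊤}
  B2: | IN={a:2; rest ⊤} | OUT=(all ⊤)
  B3: | IN=(all ⊤) | OUT=(all ⊤)
  B4: | IN=(all ⊤) | OUT=(all ⊤)
  B5: | IN=(all ⊤) | OUT={a:-1, e:-3; rest ⊤}
  B6: | IN={a:-1, e:-3; rest ⊤} | OUT={a:-1, e:-3, f:2; rest ⊤}
  B7: | IN={a:-1, e:-3, f:2; rest ⊤} | OUT={a:-1, e:-3, f:-6; rest ⊤}

Merge at B1: IN[B1] = OUT[B0] = {a: ⊤, b: ⊤, c: ⊤, d: ⊤, e: ⊤, f: ⊤}
Applying B1's transfer function to that IN value gives OUT[B1] (row B1 above).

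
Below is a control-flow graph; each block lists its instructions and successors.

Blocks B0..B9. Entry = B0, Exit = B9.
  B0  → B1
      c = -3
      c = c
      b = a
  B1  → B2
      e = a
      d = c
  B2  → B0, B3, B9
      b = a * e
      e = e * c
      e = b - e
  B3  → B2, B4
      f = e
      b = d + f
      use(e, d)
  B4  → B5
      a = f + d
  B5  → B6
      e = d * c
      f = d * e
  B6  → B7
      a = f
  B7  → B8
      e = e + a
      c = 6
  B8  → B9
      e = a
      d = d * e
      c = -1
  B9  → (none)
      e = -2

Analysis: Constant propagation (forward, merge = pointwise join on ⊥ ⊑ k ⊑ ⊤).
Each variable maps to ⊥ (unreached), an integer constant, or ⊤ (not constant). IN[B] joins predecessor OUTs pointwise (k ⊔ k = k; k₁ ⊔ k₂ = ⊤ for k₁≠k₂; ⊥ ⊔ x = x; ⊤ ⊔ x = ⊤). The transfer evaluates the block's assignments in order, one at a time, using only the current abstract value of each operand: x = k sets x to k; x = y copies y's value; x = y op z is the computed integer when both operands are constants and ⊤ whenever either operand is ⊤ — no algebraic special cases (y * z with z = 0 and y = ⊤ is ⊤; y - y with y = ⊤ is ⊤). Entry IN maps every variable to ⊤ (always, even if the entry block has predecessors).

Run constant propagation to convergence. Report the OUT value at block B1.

Answer: {a: ⊤, b: ⊤, c: -3, d: -3, e: ⊤, f: ⊤}

Derivation:
Per-block solution:
  B0:   IN=(all ⊤)   OUT={c:-3; rest ⊤}
  B1:   IN={c:-3; rest ⊤}   OUT={c:-3, d:-3; rest ⊤}
  B2:   IN={c:-3, d:-3; rest ⊤}   OUT={c:-3, d:-3; rest ⊤}
  B3:   IN={c:-3, d:-3; rest ⊤}   OUT={c:-3, d:-3; rest ⊤}
  B4:   IN={c:-3, d:-3; rest ⊤}   OUT={c:-3, d:-3; rest ⊤}
  B5:   IN={c:-3, d:-3; rest ⊤}   OUT={c:-3, d:-3, e:9, f:-27; rest ⊤}
  B6:   IN={c:-3, d:-3, e:9, f:-27; rest ⊤}   OUT={a:-27, c:-3, d:-3, e:9, f:-27; rest ⊤}
  B7:   IN={a:-27, c:-3, d:-3, e:9, f:-27; rest ⊤}   OUT={a:-27, c:6, d:-3, e:-18, f:-27; rest ⊤}
  B8:   IN={a:-27, c:6, d:-3, e:-18, f:-27; rest ⊤}   OUT={a:-27, c:-1, d:81, e:-27, f:-27; rest ⊤}
  B9:   IN=(all ⊤)   OUT={e:-2; rest ⊤}

Merge at B1: IN[B1] = OUT[B0] = {a: ⊤, b: ⊤, c: -3, d: ⊤, e: ⊤, f: ⊤}
Applying B1's transfer function to that IN value gives OUT[B1] (row B1 above).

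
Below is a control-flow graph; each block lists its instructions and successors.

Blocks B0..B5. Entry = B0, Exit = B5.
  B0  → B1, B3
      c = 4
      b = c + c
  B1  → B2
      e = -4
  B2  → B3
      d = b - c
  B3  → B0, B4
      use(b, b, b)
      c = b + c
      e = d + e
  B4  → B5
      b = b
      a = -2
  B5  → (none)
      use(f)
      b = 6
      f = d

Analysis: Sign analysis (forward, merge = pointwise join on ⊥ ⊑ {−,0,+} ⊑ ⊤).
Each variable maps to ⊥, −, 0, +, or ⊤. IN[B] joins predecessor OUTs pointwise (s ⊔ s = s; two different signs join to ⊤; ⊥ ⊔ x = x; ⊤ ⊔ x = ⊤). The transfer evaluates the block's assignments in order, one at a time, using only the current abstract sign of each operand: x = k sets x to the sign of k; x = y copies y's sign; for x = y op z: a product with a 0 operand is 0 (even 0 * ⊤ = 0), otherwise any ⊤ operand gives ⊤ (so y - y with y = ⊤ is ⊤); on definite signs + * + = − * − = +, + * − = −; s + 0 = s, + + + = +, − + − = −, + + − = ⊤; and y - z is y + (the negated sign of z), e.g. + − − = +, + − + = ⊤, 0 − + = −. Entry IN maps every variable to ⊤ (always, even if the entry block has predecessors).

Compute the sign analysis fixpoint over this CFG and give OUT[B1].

Answer: {a: ⊤, b: +, c: +, d: ⊤, e: -, f: ⊤}

Working:
Converged values:
  B0:  IN=(all ⊤)  OUT={b:+, c:+; rest ⊤}
  B1:  IN={b:+, c:+; rest ⊤}  OUT={b:+, c:+, e:-; rest ⊤}
  B2:  IN={b:+, c:+, e:-; rest ⊤}  OUT={b:+, c:+, e:-; rest ⊤}
  B3:  IN={b:+, c:+; rest ⊤}  OUT={b:+, c:+; rest ⊤}
  B4:  IN={b:+, c:+; rest ⊤}  OUT={a:-, b:+, c:+; rest ⊤}
  B5:  IN={a:-, b:+, c:+; rest ⊤}  OUT={a:-, b:+, c:+; rest ⊤}

Merge at B1: IN[B1] = OUT[B0] = {a: ⊤, b: +, c: +, d: ⊤, e: ⊤, f: ⊤}
Applying B1's transfer function to that IN value gives OUT[B1] (row B1 above).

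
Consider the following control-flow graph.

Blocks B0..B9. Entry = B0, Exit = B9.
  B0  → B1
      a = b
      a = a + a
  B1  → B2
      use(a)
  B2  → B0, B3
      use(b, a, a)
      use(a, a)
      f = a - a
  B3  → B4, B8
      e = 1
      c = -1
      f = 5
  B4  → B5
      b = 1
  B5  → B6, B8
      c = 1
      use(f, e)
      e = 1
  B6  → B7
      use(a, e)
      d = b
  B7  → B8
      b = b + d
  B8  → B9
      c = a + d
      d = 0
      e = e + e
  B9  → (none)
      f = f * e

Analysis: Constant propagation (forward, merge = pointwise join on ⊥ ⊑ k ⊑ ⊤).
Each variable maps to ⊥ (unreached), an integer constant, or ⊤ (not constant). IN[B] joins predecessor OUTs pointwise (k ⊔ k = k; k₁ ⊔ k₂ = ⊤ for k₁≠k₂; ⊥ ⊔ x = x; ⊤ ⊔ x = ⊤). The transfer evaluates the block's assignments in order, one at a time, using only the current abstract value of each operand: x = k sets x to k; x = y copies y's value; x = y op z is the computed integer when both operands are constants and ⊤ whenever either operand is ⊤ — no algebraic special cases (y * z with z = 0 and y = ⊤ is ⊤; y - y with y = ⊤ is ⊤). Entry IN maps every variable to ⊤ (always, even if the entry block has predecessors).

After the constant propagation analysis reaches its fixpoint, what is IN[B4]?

Per-block solution:
  B0:  IN=(all ⊤)  OUT=(all ⊤)
  B1:  IN=(all ⊤)  OUT=(all ⊤)
  B2:  IN=(all ⊤)  OUT=(all ⊤)
  B3:  IN=(all ⊤)  OUT={c:-1, e:1, f:5; rest ⊤}
  B4:  IN={c:-1, e:1, f:5; rest ⊤}  OUT={b:1, c:-1, e:1, f:5; rest ⊤}
  B5:  IN={b:1, c:-1, e:1, f:5; rest ⊤}  OUT={b:1, c:1, e:1, f:5; rest ⊤}
  B6:  IN={b:1, c:1, e:1, f:5; rest ⊤}  OUT={b:1, c:1, d:1, e:1, f:5; rest ⊤}
  B7:  IN={b:1, c:1, d:1, e:1, f:5; rest ⊤}  OUT={b:2, c:1, d:1, e:1, f:5; rest ⊤}
  B8:  IN={e:1, f:5; rest ⊤}  OUT={d:0, e:2, f:5; rest ⊤}
  B9:  IN={d:0, e:2, f:5; rest ⊤}  OUT={d:0, e:2, f:10; rest ⊤}

Merge at B4: IN[B4] = OUT[B3] = {a: ⊤, b: ⊤, c: -1, d: ⊤, e: 1, f: 5}

Answer: {a: ⊤, b: ⊤, c: -1, d: ⊤, e: 1, f: 5}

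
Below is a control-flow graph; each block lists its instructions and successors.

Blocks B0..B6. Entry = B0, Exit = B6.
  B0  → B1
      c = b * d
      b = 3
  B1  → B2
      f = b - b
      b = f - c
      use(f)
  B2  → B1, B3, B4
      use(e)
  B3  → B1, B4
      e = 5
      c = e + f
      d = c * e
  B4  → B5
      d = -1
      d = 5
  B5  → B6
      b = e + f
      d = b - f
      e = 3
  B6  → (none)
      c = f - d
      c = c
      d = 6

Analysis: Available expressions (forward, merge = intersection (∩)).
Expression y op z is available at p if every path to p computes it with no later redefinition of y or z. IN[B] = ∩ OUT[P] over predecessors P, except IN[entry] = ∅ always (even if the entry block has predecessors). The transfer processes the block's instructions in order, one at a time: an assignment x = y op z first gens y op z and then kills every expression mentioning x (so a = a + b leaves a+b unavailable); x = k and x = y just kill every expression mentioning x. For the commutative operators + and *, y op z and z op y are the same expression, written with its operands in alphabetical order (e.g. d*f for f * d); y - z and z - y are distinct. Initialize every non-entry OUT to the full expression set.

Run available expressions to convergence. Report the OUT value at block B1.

Per-block solution:
  B0:   IN={}   OUT={}
  B1:   IN={}   OUT={f-c}
  B2:   IN={f-c}   OUT={f-c}
  B3:   IN={f-c}   OUT={c*e, e+f}
  B4:   IN={}   OUT={}
  B5:   IN={}   OUT={b-f}
  B6:   IN={b-f}   OUT={b-f}

Merge at B1: IN[B1] = OUT[B0] ∩ OUT[B2] ∩ OUT[B3] = {}
Applying B1's transfer function to that IN value gives OUT[B1] (row B1 above).

Answer: {f-c}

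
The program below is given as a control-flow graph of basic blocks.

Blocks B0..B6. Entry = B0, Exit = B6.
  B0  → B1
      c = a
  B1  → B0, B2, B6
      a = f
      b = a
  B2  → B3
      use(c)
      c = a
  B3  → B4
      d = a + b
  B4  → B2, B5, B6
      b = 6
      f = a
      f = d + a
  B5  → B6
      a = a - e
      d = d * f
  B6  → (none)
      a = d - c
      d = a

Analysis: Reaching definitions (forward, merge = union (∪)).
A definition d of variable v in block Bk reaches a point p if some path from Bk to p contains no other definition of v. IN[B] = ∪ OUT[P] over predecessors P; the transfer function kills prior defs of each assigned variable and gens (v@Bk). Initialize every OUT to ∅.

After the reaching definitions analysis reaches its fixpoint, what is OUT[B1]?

Per-block solution:
  B0:  IN={a@B1, b@B1, c@B0}  OUT={a@B1, b@B1, c@B0}
  B1:  IN={a@B1, b@B1, c@B0}  OUT={a@B1, b@B1, c@B0}
  B2:  IN={a@B1, b@B1, b@B4, c@B0, c@B2, d@B3, f@B4}  OUT={a@B1, b@B1, b@B4, c@B2, d@B3, f@B4}
  B3:  IN={a@B1, b@B1, b@B4, c@B2, d@B3, f@B4}  OUT={a@B1, b@B1, b@B4, c@B2, d@B3, f@B4}
  B4:  IN={a@B1, b@B1, b@B4, c@B2, d@B3, f@B4}  OUT={a@B1, b@B4, c@B2, d@B3, f@B4}
  B5:  IN={a@B1, b@B4, c@B2, d@B3, f@B4}  OUT={a@B5, b@B4, c@B2, d@B5, f@B4}
  B6:  IN={a@B1, a@B5, b@B1, b@B4, c@B0, c@B2, d@B3, d@B5, f@B4}  OUT={a@B6, b@B1, b@B4, c@B0, c@B2, d@B6, f@B4}

Merge at B1: IN[B1] = OUT[B0] = {a@B1, b@B1, c@B0}
Applying B1's transfer function to that IN value gives OUT[B1] (row B1 above).

Answer: {a@B1, b@B1, c@B0}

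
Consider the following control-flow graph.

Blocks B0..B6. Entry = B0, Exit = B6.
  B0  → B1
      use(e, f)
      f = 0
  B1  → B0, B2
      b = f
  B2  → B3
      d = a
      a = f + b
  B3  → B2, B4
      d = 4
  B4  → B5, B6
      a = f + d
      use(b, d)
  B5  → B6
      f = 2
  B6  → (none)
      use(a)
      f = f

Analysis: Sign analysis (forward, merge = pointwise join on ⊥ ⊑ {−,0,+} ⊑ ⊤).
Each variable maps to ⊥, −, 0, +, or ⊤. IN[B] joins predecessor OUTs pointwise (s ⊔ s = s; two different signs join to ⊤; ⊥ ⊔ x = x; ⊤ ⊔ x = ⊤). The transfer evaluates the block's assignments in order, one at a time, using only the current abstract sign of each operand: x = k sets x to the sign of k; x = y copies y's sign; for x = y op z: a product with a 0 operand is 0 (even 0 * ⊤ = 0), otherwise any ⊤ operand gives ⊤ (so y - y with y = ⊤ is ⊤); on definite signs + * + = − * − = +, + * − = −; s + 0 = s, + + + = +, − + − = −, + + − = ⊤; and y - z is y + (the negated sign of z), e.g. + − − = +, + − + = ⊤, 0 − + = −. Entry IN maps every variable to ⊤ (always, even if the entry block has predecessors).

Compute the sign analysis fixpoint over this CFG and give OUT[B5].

Answer: {a: +, b: 0, c: ⊤, d: +, e: ⊤, f: +}

Derivation:
Per-block solution:
  B0:  IN=(all ⊤)  OUT={f:0; rest ⊤}
  B1:  IN={f:0; rest ⊤}  OUT={b:0, f:0; rest ⊤}
  B2:  IN={b:0, f:0; rest ⊤}  OUT={a:0, b:0, f:0; rest ⊤}
  B3:  IN={a:0, b:0, f:0; rest ⊤}  OUT={a:0, b:0, d:+, f:0; rest ⊤}
  B4:  IN={a:0, b:0, d:+, f:0; rest ⊤}  OUT={a:+, b:0, d:+, f:0; rest ⊤}
  B5:  IN={a:+, b:0, d:+, f:0; rest ⊤}  OUT={a:+, b:0, d:+, f:+; rest ⊤}
  B6:  IN={a:+, b:0, d:+; rest ⊤}  OUT={a:+, b:0, d:+; rest ⊤}

Merge at B5: IN[B5] = OUT[B4] = {a: +, b: 0, c: ⊤, d: +, e: ⊤, f: 0}
Applying B5's transfer function to that IN value gives OUT[B5] (row B5 above).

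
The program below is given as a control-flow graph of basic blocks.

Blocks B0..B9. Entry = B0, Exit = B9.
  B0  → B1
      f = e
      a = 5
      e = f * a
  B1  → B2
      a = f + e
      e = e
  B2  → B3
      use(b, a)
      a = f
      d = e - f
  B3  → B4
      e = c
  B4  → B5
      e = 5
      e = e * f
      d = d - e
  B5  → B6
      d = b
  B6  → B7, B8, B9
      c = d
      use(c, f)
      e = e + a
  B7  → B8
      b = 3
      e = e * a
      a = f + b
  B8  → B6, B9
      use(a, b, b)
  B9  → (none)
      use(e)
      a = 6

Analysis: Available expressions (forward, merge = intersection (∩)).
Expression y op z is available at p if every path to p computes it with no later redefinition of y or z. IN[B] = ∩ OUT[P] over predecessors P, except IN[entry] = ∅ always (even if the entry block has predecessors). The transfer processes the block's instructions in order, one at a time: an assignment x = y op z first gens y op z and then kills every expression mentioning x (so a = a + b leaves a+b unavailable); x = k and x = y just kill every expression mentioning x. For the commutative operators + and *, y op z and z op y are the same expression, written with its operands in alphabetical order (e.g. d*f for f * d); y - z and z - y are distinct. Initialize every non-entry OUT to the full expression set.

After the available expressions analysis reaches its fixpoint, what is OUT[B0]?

Converged values:
  B0:   IN={}   OUT={a*f}
  B1:   IN={a*f}   OUT={}
  B2:   IN={}   OUT={e-f}
  B3:   IN={e-f}   OUT={}
  B4:   IN={}   OUT={}
  B5:   IN={}   OUT={}
  B6:   IN={}   OUT={}
  B7:   IN={}   OUT={b+f}
  B8:   IN={}   OUT={}
  B9:   IN={}   OUT={}

B0 is the boundary node: IN[B0] = {}
Applying B0's transfer function to that IN value gives OUT[B0] (row B0 above).

Answer: {a*f}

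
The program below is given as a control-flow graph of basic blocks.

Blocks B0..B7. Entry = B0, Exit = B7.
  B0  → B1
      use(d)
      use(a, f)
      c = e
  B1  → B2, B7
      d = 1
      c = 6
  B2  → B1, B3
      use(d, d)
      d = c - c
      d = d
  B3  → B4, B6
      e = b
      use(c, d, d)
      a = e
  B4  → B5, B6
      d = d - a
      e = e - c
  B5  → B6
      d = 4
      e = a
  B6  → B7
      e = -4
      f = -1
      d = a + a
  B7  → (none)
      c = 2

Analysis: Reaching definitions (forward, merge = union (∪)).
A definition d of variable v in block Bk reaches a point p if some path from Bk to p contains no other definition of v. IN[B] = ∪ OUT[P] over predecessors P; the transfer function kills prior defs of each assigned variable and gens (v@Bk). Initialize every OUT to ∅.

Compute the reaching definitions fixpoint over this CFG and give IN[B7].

Fixpoint table:
  B0: | IN={} | OUT={c@B0}
  B1: | IN={c@B0, c@B1, d@B2} | OUT={c@B1, d@B1}
  B2: | IN={c@B1, d@B1} | OUT={c@B1, d@B2}
  B3: | IN={c@B1, d@B2} | OUT={a@B3, c@B1, d@B2, e@B3}
  B4: | IN={a@B3, c@B1, d@B2, e@B3} | OUT={a@B3, c@B1, d@B4, e@B4}
  B5: | IN={a@B3, c@B1, d@B4, e@B4} | OUT={a@B3, c@B1, d@B5, e@B5}
  B6: | IN={a@B3, c@B1, d@B2, d@B4, d@B5, e@B3, e@B4, e@B5} | OUT={a@B3, c@B1, d@B6, e@B6, f@B6}
  B7: | IN={a@B3, c@B1, d@B1, d@B6, e@B6, f@B6} | OUT={a@B3, c@B7, d@B1, d@B6, e@B6, f@B6}

Merge at B7: IN[B7] = OUT[B1] ⊔ OUT[B6] = {a@B3, c@B1, d@B1, d@B6, e@B6, f@B6}

Answer: {a@B3, c@B1, d@B1, d@B6, e@B6, f@B6}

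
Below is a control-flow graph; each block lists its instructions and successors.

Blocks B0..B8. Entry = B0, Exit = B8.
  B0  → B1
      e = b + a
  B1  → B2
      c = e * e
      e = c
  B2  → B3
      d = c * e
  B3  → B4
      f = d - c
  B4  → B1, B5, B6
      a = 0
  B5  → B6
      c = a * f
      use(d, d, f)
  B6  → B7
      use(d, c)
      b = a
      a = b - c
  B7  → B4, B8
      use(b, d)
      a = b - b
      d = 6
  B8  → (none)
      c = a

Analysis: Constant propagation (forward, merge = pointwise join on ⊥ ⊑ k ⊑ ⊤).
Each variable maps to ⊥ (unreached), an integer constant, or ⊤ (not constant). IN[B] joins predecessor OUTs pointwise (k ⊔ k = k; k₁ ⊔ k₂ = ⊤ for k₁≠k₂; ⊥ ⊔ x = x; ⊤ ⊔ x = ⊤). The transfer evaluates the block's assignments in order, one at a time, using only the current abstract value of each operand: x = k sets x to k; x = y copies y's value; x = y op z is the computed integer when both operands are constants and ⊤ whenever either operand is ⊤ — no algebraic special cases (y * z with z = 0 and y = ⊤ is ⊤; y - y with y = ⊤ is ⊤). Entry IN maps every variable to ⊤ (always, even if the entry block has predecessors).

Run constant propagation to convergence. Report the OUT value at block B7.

Converged values:
  B0:  IN=(all ⊤)  OUT=(all ⊤)
  B1:  IN=(all ⊤)  OUT=(all ⊤)
  B2:  IN=(all ⊤)  OUT=(all ⊤)
  B3:  IN=(all ⊤)  OUT=(all ⊤)
  B4:  IN=(all ⊤)  OUT={a:0; rest ⊤}
  B5:  IN={a:0; rest ⊤}  OUT={a:0; rest ⊤}
  B6:  IN={a:0; rest ⊤}  OUT={b:0; rest ⊤}
  B7:  IN={b:0; rest ⊤}  OUT={a:0, b:0, d:6; rest ⊤}
  B8:  IN={a:0, b:0, d:6; rest ⊤}  OUT={a:0, b:0, c:0, d:6; rest ⊤}

Merge at B7: IN[B7] = OUT[B6] = {a: ⊤, b: 0, c: ⊤, d: ⊤, e: ⊤, f: ⊤}
Applying B7's transfer function to that IN value gives OUT[B7] (row B7 above).

Answer: {a: 0, b: 0, c: ⊤, d: 6, e: ⊤, f: ⊤}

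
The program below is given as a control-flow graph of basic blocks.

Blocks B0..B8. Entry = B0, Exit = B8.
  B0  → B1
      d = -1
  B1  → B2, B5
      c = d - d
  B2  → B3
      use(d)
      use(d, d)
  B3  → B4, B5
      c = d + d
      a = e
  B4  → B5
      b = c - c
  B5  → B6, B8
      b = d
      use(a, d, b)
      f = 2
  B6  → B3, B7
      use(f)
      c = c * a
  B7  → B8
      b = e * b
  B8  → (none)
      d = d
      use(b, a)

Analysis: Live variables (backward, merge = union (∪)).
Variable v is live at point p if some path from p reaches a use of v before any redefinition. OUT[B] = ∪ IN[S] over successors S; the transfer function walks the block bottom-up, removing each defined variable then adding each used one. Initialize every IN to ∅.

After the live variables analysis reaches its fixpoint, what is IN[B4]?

Answer: {a, c, d, e}

Working:
Converged values:
  B0:  IN={a, e}  OUT={a, d, e}
  B1:  IN={a, d, e}  OUT={a, c, d, e}
  B2:  IN={d, e}  OUT={d, e}
  B3:  IN={d, e}  OUT={a, c, d, e}
  B4:  IN={a, c, d, e}  OUT={a, c, d, e}
  B5:  IN={a, c, d, e}  OUT={a, b, c, d, e, f}
  B6:  IN={a, b, c, d, e, f}  OUT={a, b, d, e}
  B7:  IN={a, b, d, e}  OUT={a, b, d}
  B8:  IN={a, b, d}  OUT={}

Merge at B4: OUT[B4] = IN[B5] = {a, c, d, e}
Applying B4's transfer function to that OUT value gives IN[B4] (row B4 above).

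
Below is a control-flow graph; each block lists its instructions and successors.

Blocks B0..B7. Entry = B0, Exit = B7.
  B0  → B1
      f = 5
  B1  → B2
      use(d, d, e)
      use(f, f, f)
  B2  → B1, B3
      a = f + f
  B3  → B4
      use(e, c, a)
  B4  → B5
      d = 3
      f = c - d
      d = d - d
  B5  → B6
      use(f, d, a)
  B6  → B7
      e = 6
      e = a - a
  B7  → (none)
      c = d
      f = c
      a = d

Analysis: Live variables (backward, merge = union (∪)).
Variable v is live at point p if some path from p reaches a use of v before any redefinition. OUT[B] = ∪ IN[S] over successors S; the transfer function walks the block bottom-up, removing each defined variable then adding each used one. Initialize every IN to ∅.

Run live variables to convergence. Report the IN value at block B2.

Answer: {c, d, e, f}

Working:
Per-block solution:
  B0:   IN={c, d, e}   OUT={c, d, e, f}
  B1:   IN={c, d, e, f}   OUT={c, d, e, f}
  B2:   IN={c, d, e, f}   OUT={a, c, d, e, f}
  B3:   IN={a, c, e}   OUT={a, c}
  B4:   IN={a, c}   OUT={a, d, f}
  B5:   IN={a, d, f}   OUT={a, d}
  B6:   IN={a, d}   OUT={d}
  B7:   IN={d}   OUT={}

Merge at B2: OUT[B2] = IN[B1] ⊔ IN[B3] = {a, c, d, e, f}
Applying B2's transfer function to that OUT value gives IN[B2] (row B2 above).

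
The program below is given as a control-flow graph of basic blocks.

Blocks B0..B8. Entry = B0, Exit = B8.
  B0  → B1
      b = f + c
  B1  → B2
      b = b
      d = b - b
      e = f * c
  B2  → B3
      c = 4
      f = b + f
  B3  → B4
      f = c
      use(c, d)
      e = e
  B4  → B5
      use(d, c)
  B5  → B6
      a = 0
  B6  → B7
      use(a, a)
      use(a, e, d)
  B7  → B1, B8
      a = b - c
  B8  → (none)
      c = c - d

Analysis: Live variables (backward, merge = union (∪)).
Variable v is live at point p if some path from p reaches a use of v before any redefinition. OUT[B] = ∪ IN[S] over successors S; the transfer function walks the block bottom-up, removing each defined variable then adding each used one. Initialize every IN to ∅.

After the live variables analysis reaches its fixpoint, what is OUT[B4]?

Answer: {b, c, d, e, f}

Derivation:
Per-block solution:
  B0:   IN={c, f}   OUT={b, c, f}
  B1:   IN={b, c, f}   OUT={b, d, e, f}
  B2:   IN={b, d, e, f}   OUT={b, c, d, e}
  B3:   IN={b, c, d, e}   OUT={b, c, d, e, f}
  B4:   IN={b, c, d, e, f}   OUT={b, c, d, e, f}
  B5:   IN={b, c, d, e, f}   OUT={a, b, c, d, e, f}
  B6:   IN={a, b, c, d, e, f}   OUT={b, c, d, f}
  B7:   IN={b, c, d, f}   OUT={b, c, d, f}
  B8:   IN={c, d}   OUT={}

Merge at B4: OUT[B4] = IN[B5] = {b, c, d, e, f}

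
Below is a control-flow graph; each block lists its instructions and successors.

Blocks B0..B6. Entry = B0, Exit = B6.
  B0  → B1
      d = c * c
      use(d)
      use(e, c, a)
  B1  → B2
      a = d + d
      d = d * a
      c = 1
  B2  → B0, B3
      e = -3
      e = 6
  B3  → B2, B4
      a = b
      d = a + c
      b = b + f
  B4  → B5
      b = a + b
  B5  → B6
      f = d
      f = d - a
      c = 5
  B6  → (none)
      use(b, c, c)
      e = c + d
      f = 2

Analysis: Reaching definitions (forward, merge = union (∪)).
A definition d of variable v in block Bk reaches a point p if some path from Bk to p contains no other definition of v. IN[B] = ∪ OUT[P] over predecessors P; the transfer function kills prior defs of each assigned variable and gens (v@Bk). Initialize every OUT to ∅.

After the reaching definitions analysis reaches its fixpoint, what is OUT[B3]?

Converged values:
  B0:   IN={a@B1, a@B3, b@B3, c@B1, d@B1, d@B3, e@B2}   OUT={a@B1, a@B3, b@B3, c@B1, d@B0, e@B2}
  B1:   IN={a@B1, a@B3, b@B3, c@B1, d@B0, e@B2}   OUT={a@B1, b@B3, c@B1, d@B1, e@B2}
  B2:   IN={a@B1, a@B3, b@B3, c@B1, d@B1, d@B3, e@B2}   OUT={a@B1, a@B3, b@B3, c@B1, d@B1, d@B3, e@B2}
  B3:   IN={a@B1, a@B3, b@B3, c@B1, d@B1, d@B3, e@B2}   OUT={a@B3, b@B3, c@B1, d@B3, e@B2}
  B4:   IN={a@B3, b@B3, c@B1, d@B3, e@B2}   OUT={a@B3, b@B4, c@B1, d@B3, e@B2}
  B5:   IN={a@B3, b@B4, c@B1, d@B3, e@B2}   OUT={a@B3, b@B4, c@B5, d@B3, e@B2, f@B5}
  B6:   IN={a@B3, b@B4, c@B5, d@B3, e@B2, f@B5}   OUT={a@B3, b@B4, c@B5, d@B3, e@B6, f@B6}

Merge at B3: IN[B3] = OUT[B2] = {a@B1, a@B3, b@B3, c@B1, d@B1, d@B3, e@B2}
Applying B3's transfer function to that IN value gives OUT[B3] (row B3 above).

Answer: {a@B3, b@B3, c@B1, d@B3, e@B2}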